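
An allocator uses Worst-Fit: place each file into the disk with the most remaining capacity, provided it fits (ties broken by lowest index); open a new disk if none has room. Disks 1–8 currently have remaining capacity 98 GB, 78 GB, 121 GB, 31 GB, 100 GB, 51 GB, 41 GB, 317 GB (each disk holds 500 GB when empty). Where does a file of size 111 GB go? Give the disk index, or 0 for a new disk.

Disks with room: disk 3 (121 GB), disk 8 (317 GB).
Most room is disk 8 with 317 GB free.

8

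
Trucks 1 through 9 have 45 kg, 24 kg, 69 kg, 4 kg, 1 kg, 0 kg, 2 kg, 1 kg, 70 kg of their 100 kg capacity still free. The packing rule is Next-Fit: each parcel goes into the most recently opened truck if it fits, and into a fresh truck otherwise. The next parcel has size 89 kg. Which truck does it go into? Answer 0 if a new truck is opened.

0

Next-Fit only looks at truck 9, which has 70 kg free.
89 kg does not fit, so a new truck is opened.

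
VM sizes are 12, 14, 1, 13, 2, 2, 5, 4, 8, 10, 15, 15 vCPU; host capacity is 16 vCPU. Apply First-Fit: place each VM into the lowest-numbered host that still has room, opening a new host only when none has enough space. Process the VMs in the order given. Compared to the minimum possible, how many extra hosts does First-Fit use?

1

First-Fit: [12,1,2] [14,2] [13] [5,4] [8] [10] [15] [15] → 8 hosts.
Total size 101 vCPU; any packing needs at least ⌈101/16⌉ = 7 hosts.
An optimal packing achieves that bound: [15,1] [15] [14,2] [13,2] [12,4] [10,5] [8] → 7 hosts.
Excess: 8 − 7 = 1.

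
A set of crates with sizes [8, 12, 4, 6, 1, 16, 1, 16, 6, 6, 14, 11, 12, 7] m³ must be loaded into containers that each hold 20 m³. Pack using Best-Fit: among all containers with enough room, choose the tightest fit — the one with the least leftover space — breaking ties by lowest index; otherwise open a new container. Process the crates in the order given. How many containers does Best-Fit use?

7 containers

container 1: place 8 m³, 12 m³ left
container 1: place 12 m³, 0 m³ left
container 2: place 4 m³, 16 m³ left
container 2: place 6 m³, 10 m³ left
container 2: place 1 m³, 9 m³ left
container 3: place 16 m³, 4 m³ left
container 3: place 1 m³, 3 m³ left
container 4: place 16 m³, 4 m³ left
container 2: place 6 m³, 3 m³ left
container 5: place 6 m³, 14 m³ left
container 5: place 14 m³, 0 m³ left
container 6: place 11 m³, 9 m³ left
container 7: place 12 m³, 8 m³ left
container 7: place 7 m³, 1 m³ left
Final containers: [8,12] [4,6,1,6] [16,1] [16] [6,14] [11] [12,7].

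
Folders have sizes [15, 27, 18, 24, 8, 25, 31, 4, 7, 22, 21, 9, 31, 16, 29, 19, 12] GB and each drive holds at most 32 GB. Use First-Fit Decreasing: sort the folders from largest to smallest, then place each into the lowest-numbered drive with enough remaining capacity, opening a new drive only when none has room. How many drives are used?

Sorted descending: 31, 31, 29, 27, 25, 24, 22, 21, 19, 18, 16, 15, 12, 9, 8, 7, 4.
drive 1: place 31 GB, 1 GB left
drive 2: place 31 GB, 1 GB left
drive 3: place 29 GB, 3 GB left
drive 4: place 27 GB, 5 GB left
drive 5: place 25 GB, 7 GB left
drive 6: place 24 GB, 8 GB left
drive 7: place 22 GB, 10 GB left
drive 8: place 21 GB, 11 GB left
drive 9: place 19 GB, 13 GB left
drive 10: place 18 GB, 14 GB left
drive 11: place 16 GB, 16 GB left
drive 11: place 15 GB, 1 GB left
drive 9: place 12 GB, 1 GB left
drive 7: place 9 GB, 1 GB left
drive 6: place 8 GB, 0 GB left
drive 5: place 7 GB, 0 GB left
drive 4: place 4 GB, 1 GB left

11 drives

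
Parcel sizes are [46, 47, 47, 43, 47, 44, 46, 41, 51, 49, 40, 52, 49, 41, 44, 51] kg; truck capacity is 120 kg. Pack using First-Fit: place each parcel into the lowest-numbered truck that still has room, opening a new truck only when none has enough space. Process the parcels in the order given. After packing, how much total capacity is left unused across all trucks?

222

Put 46 kg in truck 1; 74 kg remain.
Put 47 kg in truck 1; 27 kg remain.
Put 47 kg in truck 2; 73 kg remain.
Put 43 kg in truck 2; 30 kg remain.
Put 47 kg in truck 3; 73 kg remain.
Put 44 kg in truck 3; 29 kg remain.
Put 46 kg in truck 4; 74 kg remain.
Put 41 kg in truck 4; 33 kg remain.
Put 51 kg in truck 5; 69 kg remain.
Put 49 kg in truck 5; 20 kg remain.
Put 40 kg in truck 6; 80 kg remain.
Put 52 kg in truck 6; 28 kg remain.
Put 49 kg in truck 7; 71 kg remain.
Put 41 kg in truck 7; 30 kg remain.
Put 44 kg in truck 8; 76 kg remain.
Put 51 kg in truck 8; 25 kg remain.
8 trucks × 120 kg = 960 kg; used 738 kg; unused 222 kg.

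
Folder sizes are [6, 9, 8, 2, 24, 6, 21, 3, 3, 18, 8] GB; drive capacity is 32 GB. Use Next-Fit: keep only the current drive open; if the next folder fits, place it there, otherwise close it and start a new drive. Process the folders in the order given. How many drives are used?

4

6 GB → drive 1 (remaining 26 GB)
9 GB → drive 1 (remaining 17 GB)
8 GB → drive 1 (remaining 9 GB)
2 GB → drive 1 (remaining 7 GB)
24 GB → drive 2 (remaining 8 GB)
6 GB → drive 2 (remaining 2 GB)
21 GB → drive 3 (remaining 11 GB)
3 GB → drive 3 (remaining 8 GB)
3 GB → drive 3 (remaining 5 GB)
18 GB → drive 4 (remaining 14 GB)
8 GB → drive 4 (remaining 6 GB)
Final drives: [6,9,8,2] [24,6] [21,3,3] [18,8].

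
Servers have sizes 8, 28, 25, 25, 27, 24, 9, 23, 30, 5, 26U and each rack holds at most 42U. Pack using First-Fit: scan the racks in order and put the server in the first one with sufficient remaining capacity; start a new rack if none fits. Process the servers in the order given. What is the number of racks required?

8 racks

rack 1: place 8U, 34U left
rack 1: place 28U, 6U left
rack 2: place 25U, 17U left
rack 3: place 25U, 17U left
rack 4: place 27U, 15U left
rack 5: place 24U, 18U left
rack 2: place 9U, 8U left
rack 6: place 23U, 19U left
rack 7: place 30U, 12U left
rack 1: place 5U, 1U left
rack 8: place 26U, 16U left
Final racks: [8,28,5] [25,9] [25] [27] [24] [23] [30] [26].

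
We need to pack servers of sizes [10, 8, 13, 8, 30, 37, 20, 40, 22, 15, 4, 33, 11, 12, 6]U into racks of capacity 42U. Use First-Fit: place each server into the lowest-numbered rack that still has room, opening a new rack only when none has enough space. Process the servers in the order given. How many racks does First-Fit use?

7 racks

Put 10U in rack 1; 32U remain.
Put 8U in rack 1; 24U remain.
Put 13U in rack 1; 11U remain.
Put 8U in rack 1; 3U remain.
Put 30U in rack 2; 12U remain.
Put 37U in rack 3; 5U remain.
Put 20U in rack 4; 22U remain.
Put 40U in rack 5; 2U remain.
Put 22U in rack 4; 0U remain.
Put 15U in rack 6; 27U remain.
Put 4U in rack 2; 8U remain.
Put 33U in rack 7; 9U remain.
Put 11U in rack 6; 16U remain.
Put 12U in rack 6; 4U remain.
Put 6U in rack 2; 2U remain.
Final racks: [10,8,13,8] [30,4,6] [37] [20,22] [40] [15,11,12] [33].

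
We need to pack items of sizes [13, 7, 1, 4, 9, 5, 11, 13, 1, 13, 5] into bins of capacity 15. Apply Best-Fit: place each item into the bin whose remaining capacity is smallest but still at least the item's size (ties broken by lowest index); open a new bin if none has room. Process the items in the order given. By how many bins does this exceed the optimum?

Best-Fit: [13,1,1] [7,4] [9,5] [11] [13] [13] [5] → 7 bins.
Total size 82; any packing needs at least ⌈82/15⌉ = 6 bins.
An optimal packing achieves that bound: [13,1,1] [13] [13] [11,4] [9,5] [7,5] → 6 bins.
Excess: 7 − 6 = 1.

1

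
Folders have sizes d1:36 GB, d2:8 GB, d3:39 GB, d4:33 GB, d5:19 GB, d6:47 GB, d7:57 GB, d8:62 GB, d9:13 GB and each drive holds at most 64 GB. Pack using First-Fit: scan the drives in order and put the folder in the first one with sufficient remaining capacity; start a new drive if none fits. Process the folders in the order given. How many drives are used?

6 drives

d1 (36 GB) → drive 1 (remaining 28 GB)
d2 (8 GB) → drive 1 (remaining 20 GB)
d3 (39 GB) → drive 2 (remaining 25 GB)
d4 (33 GB) → drive 3 (remaining 31 GB)
d5 (19 GB) → drive 1 (remaining 1 GB)
d6 (47 GB) → drive 4 (remaining 17 GB)
d7 (57 GB) → drive 5 (remaining 7 GB)
d8 (62 GB) → drive 6 (remaining 2 GB)
d9 (13 GB) → drive 2 (remaining 12 GB)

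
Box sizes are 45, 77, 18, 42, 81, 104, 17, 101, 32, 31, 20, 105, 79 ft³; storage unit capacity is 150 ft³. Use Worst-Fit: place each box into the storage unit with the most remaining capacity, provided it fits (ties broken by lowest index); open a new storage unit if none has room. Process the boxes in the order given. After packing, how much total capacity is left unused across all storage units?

148

45 ft³ → storage unit 1 (remaining 105 ft³)
77 ft³ → storage unit 1 (remaining 28 ft³)
18 ft³ → storage unit 1 (remaining 10 ft³)
42 ft³ → storage unit 2 (remaining 108 ft³)
81 ft³ → storage unit 2 (remaining 27 ft³)
104 ft³ → storage unit 3 (remaining 46 ft³)
17 ft³ → storage unit 3 (remaining 29 ft³)
101 ft³ → storage unit 4 (remaining 49 ft³)
32 ft³ → storage unit 4 (remaining 17 ft³)
31 ft³ → storage unit 5 (remaining 119 ft³)
20 ft³ → storage unit 5 (remaining 99 ft³)
105 ft³ → storage unit 6 (remaining 45 ft³)
79 ft³ → storage unit 5 (remaining 20 ft³)
6 storage units × 150 ft³ = 900 ft³; used 752 ft³; unused 148 ft³.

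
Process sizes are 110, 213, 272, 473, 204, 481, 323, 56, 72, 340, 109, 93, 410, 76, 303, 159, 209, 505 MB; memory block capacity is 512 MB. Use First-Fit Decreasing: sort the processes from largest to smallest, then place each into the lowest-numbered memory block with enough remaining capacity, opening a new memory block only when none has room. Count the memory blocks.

Sorted descending: 505, 481, 473, 410, 340, 323, 303, 272, 213, 209, 204, 159, 110, 109, 93, 76, 72, 56.
505 MB → memory block 1 (remaining 7 MB)
481 MB → memory block 2 (remaining 31 MB)
473 MB → memory block 3 (remaining 39 MB)
410 MB → memory block 4 (remaining 102 MB)
340 MB → memory block 5 (remaining 172 MB)
323 MB → memory block 6 (remaining 189 MB)
303 MB → memory block 7 (remaining 209 MB)
272 MB → memory block 8 (remaining 240 MB)
213 MB → memory block 8 (remaining 27 MB)
209 MB → memory block 7 (remaining 0 MB)
204 MB → memory block 9 (remaining 308 MB)
159 MB → memory block 5 (remaining 13 MB)
110 MB → memory block 6 (remaining 79 MB)
109 MB → memory block 9 (remaining 199 MB)
93 MB → memory block 4 (remaining 9 MB)
76 MB → memory block 6 (remaining 3 MB)
72 MB → memory block 9 (remaining 127 MB)
56 MB → memory block 9 (remaining 71 MB)

9 memory blocks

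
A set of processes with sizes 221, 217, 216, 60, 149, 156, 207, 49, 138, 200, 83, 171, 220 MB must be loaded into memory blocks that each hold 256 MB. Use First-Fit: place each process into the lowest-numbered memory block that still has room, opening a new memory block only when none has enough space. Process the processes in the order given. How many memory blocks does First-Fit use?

memory block 1: place 221 MB, 35 MB left
memory block 2: place 217 MB, 39 MB left
memory block 3: place 216 MB, 40 MB left
memory block 4: place 60 MB, 196 MB left
memory block 4: place 149 MB, 47 MB left
memory block 5: place 156 MB, 100 MB left
memory block 6: place 207 MB, 49 MB left
memory block 5: place 49 MB, 51 MB left
memory block 7: place 138 MB, 118 MB left
memory block 8: place 200 MB, 56 MB left
memory block 7: place 83 MB, 35 MB left
memory block 9: place 171 MB, 85 MB left
memory block 10: place 220 MB, 36 MB left

10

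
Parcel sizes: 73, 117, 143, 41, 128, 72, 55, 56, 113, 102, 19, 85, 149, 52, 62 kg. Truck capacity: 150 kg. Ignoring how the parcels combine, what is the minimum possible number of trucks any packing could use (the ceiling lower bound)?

9 trucks

Total size = 73 + 117 + 143 + 41 + 128 + 72 + 55 + 56 + 113 + 102 + 19 + 85 + 149 + 52 + 62 = 1267 kg.
⌈1267 / 150⌉ = 9.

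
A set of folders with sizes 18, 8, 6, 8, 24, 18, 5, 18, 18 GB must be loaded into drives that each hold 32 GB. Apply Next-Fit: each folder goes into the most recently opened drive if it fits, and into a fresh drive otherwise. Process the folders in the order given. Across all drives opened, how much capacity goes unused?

Put 18 GB in drive 1; 14 GB remain.
Put 8 GB in drive 1; 6 GB remain.
Put 6 GB in drive 1; 0 GB remain.
Put 8 GB in drive 2; 24 GB remain.
Put 24 GB in drive 2; 0 GB remain.
Put 18 GB in drive 3; 14 GB remain.
Put 5 GB in drive 3; 9 GB remain.
Put 18 GB in drive 4; 14 GB remain.
Put 18 GB in drive 5; 14 GB remain.
5 drives × 32 GB = 160 GB; used 123 GB; unused 37 GB.

37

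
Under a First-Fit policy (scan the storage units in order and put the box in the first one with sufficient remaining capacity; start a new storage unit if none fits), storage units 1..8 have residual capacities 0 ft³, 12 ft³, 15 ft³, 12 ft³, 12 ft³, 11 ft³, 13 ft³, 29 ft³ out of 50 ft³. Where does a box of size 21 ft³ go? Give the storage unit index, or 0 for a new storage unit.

Storage units with room: storage unit 8 (29 ft³).
The first with room is storage unit 8.

8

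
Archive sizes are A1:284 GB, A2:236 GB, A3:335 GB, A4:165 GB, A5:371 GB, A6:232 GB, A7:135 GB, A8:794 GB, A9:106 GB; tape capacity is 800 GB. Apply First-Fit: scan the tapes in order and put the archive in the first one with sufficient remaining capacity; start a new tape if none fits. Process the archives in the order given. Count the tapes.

Put A1 (284 GB) in tape 1; 516 GB remain.
Put A2 (236 GB) in tape 1; 280 GB remain.
Put A3 (335 GB) in tape 2; 465 GB remain.
Put A4 (165 GB) in tape 1; 115 GB remain.
Put A5 (371 GB) in tape 2; 94 GB remain.
Put A6 (232 GB) in tape 3; 568 GB remain.
Put A7 (135 GB) in tape 3; 433 GB remain.
Put A8 (794 GB) in tape 4; 6 GB remain.
Put A9 (106 GB) in tape 1; 9 GB remain.
Final tapes: [284,236,165,106] [335,371] [232,135] [794].

4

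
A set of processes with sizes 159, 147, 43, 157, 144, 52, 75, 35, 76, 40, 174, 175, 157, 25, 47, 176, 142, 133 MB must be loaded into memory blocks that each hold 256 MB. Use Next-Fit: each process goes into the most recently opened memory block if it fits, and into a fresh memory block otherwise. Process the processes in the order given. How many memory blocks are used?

11

Put 159 MB in memory block 1; 97 MB remain.
Put 147 MB in memory block 2; 109 MB remain.
Put 43 MB in memory block 2; 66 MB remain.
Put 157 MB in memory block 3; 99 MB remain.
Put 144 MB in memory block 4; 112 MB remain.
Put 52 MB in memory block 4; 60 MB remain.
Put 75 MB in memory block 5; 181 MB remain.
Put 35 MB in memory block 5; 146 MB remain.
Put 76 MB in memory block 5; 70 MB remain.
Put 40 MB in memory block 5; 30 MB remain.
Put 174 MB in memory block 6; 82 MB remain.
Put 175 MB in memory block 7; 81 MB remain.
Put 157 MB in memory block 8; 99 MB remain.
Put 25 MB in memory block 8; 74 MB remain.
Put 47 MB in memory block 8; 27 MB remain.
Put 176 MB in memory block 9; 80 MB remain.
Put 142 MB in memory block 10; 114 MB remain.
Put 133 MB in memory block 11; 123 MB remain.
Final memory blocks: [159] [147,43] [157] [144,52] [75,35,76,40] [174] [175] [157,25,47] [176] [142] [133].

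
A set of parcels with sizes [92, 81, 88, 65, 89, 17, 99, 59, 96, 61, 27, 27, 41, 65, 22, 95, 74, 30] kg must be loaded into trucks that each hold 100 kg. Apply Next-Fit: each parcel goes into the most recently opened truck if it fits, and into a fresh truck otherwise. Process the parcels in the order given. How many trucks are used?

15 trucks

truck 1: place 92 kg, 8 kg left
truck 2: place 81 kg, 19 kg left
truck 3: place 88 kg, 12 kg left
truck 4: place 65 kg, 35 kg left
truck 5: place 89 kg, 11 kg left
truck 6: place 17 kg, 83 kg left
truck 7: place 99 kg, 1 kg left
truck 8: place 59 kg, 41 kg left
truck 9: place 96 kg, 4 kg left
truck 10: place 61 kg, 39 kg left
truck 10: place 27 kg, 12 kg left
truck 11: place 27 kg, 73 kg left
truck 11: place 41 kg, 32 kg left
truck 12: place 65 kg, 35 kg left
truck 12: place 22 kg, 13 kg left
truck 13: place 95 kg, 5 kg left
truck 14: place 74 kg, 26 kg left
truck 15: place 30 kg, 70 kg left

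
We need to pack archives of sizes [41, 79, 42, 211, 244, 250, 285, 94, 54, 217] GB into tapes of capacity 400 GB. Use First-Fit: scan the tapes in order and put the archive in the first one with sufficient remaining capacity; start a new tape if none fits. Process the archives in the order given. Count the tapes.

41 GB → tape 1 (remaining 359 GB)
79 GB → tape 1 (remaining 280 GB)
42 GB → tape 1 (remaining 238 GB)
211 GB → tape 1 (remaining 27 GB)
244 GB → tape 2 (remaining 156 GB)
250 GB → tape 3 (remaining 150 GB)
285 GB → tape 4 (remaining 115 GB)
94 GB → tape 2 (remaining 62 GB)
54 GB → tape 2 (remaining 8 GB)
217 GB → tape 5 (remaining 183 GB)
Final tapes: [41,79,42,211] [244,94,54] [250] [285] [217].

5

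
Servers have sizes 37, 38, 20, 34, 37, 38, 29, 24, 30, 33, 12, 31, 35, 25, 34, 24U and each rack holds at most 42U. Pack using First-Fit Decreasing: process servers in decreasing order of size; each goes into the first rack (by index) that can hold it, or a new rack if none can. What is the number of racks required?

Sorted descending: 38, 38, 37, 37, 35, 34, 34, 33, 31, 30, 29, 25, 24, 24, 20, 12.
rack 1: place 38U, 4U left
rack 2: place 38U, 4U left
rack 3: place 37U, 5U left
rack 4: place 37U, 5U left
rack 5: place 35U, 7U left
rack 6: place 34U, 8U left
rack 7: place 34U, 8U left
rack 8: place 33U, 9U left
rack 9: place 31U, 11U left
rack 10: place 30U, 12U left
rack 11: place 29U, 13U left
rack 12: place 25U, 17U left
rack 13: place 24U, 18U left
rack 14: place 24U, 18U left
rack 15: place 20U, 22U left
rack 10: place 12U, 0U left
Final racks: [38] [38] [37] [37] [35] [34] [34] [33] [31] [30,12] [29] [25] [24] [24] [20].

15 racks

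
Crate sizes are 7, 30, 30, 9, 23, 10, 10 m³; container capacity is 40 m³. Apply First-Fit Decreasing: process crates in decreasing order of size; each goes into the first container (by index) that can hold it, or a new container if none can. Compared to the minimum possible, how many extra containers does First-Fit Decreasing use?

0

First-Fit Decreasing: [30,10] [30,10] [23,9,7] → 3 containers.
Total size 119 m³; any packing needs at least ⌈119/40⌉ = 3 containers.
So 3 is already optimal.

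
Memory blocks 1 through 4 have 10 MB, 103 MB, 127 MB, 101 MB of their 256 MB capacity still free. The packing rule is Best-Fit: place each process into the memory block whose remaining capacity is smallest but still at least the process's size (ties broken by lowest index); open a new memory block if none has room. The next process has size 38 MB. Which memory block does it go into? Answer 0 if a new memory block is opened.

4

Memory blocks with room: memory block 2 (103 MB), memory block 3 (127 MB), memory block 4 (101 MB).
Tightest fit is memory block 4 with 101 MB free.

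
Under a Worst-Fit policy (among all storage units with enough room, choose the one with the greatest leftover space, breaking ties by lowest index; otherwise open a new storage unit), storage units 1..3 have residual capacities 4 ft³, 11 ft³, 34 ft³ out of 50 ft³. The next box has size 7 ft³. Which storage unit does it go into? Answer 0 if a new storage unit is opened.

3

Storage units with room: storage unit 2 (11 ft³), storage unit 3 (34 ft³).
Most room is storage unit 3 with 34 ft³ free.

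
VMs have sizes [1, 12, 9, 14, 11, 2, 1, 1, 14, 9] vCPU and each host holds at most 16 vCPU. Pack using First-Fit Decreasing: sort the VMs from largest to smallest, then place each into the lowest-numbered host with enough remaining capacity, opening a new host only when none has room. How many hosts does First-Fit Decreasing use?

6

Sorted descending: 14, 14, 12, 11, 9, 9, 2, 1, 1, 1.
host 1: place 14 vCPU, 2 vCPU left
host 2: place 14 vCPU, 2 vCPU left
host 3: place 12 vCPU, 4 vCPU left
host 4: place 11 vCPU, 5 vCPU left
host 5: place 9 vCPU, 7 vCPU left
host 6: place 9 vCPU, 7 vCPU left
host 1: place 2 vCPU, 0 vCPU left
host 2: place 1 vCPU, 1 vCPU left
host 2: place 1 vCPU, 0 vCPU left
host 3: place 1 vCPU, 3 vCPU left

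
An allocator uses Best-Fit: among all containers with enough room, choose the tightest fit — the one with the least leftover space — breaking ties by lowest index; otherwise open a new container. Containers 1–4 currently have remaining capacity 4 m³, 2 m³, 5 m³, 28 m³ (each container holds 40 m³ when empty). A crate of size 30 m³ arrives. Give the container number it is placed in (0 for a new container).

0

No container has ≥ 30 m³ free, so a new container is opened.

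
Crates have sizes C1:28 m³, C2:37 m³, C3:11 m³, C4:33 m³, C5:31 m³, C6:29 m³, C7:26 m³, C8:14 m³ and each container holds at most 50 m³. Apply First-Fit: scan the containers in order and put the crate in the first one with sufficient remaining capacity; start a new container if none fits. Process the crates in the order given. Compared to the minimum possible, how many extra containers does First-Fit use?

0

First-Fit: [28,11] [37] [33,14] [31] [29] [26] → 6 containers.
6 crates exceed 25 m³ (half the capacity), and no two of those can share a container, so at least 6 containers are needed.
So 6 is already optimal.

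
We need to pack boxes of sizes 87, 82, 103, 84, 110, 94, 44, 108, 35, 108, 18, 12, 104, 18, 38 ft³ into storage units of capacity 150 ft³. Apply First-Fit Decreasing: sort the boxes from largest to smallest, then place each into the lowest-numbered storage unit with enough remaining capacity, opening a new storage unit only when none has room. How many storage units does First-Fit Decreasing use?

Sorted descending: 110, 108, 108, 104, 103, 94, 87, 84, 82, 44, 38, 35, 18, 18, 12.
Put 110 ft³ in storage unit 1; 40 ft³ remain.
Put 108 ft³ in storage unit 2; 42 ft³ remain.
Put 108 ft³ in storage unit 3; 42 ft³ remain.
Put 104 ft³ in storage unit 4; 46 ft³ remain.
Put 103 ft³ in storage unit 5; 47 ft³ remain.
Put 94 ft³ in storage unit 6; 56 ft³ remain.
Put 87 ft³ in storage unit 7; 63 ft³ remain.
Put 84 ft³ in storage unit 8; 66 ft³ remain.
Put 82 ft³ in storage unit 9; 68 ft³ remain.
Put 44 ft³ in storage unit 4; 2 ft³ remain.
Put 38 ft³ in storage unit 1; 2 ft³ remain.
Put 35 ft³ in storage unit 2; 7 ft³ remain.
Put 18 ft³ in storage unit 3; 24 ft³ remain.
Put 18 ft³ in storage unit 3; 6 ft³ remain.
Put 12 ft³ in storage unit 5; 35 ft³ remain.

9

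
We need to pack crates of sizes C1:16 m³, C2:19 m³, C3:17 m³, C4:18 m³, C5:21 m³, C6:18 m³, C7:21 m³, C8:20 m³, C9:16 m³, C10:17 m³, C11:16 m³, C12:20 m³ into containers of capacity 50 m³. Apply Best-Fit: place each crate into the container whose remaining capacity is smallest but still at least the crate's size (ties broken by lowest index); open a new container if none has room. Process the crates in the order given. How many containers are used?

6 containers

container 1: place C1 (16 m³), 34 m³ left
container 1: place C2 (19 m³), 15 m³ left
container 2: place C3 (17 m³), 33 m³ left
container 2: place C4 (18 m³), 15 m³ left
container 3: place C5 (21 m³), 29 m³ left
container 3: place C6 (18 m³), 11 m³ left
container 4: place C7 (21 m³), 29 m³ left
container 4: place C8 (20 m³), 9 m³ left
container 5: place C9 (16 m³), 34 m³ left
container 5: place C10 (17 m³), 17 m³ left
container 5: place C11 (16 m³), 1 m³ left
container 6: place C12 (20 m³), 30 m³ left
Final containers: [16,19] [17,18] [21,18] [21,20] [16,17,16] [20].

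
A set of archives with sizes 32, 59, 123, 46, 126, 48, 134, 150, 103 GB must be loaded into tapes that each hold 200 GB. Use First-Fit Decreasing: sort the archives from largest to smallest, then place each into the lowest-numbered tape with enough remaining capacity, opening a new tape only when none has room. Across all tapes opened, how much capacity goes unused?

Sorted descending: 150, 134, 126, 123, 103, 59, 48, 46, 32.
Put 150 GB in tape 1; 50 GB remain.
Put 134 GB in tape 2; 66 GB remain.
Put 126 GB in tape 3; 74 GB remain.
Put 123 GB in tape 4; 77 GB remain.
Put 103 GB in tape 5; 97 GB remain.
Put 59 GB in tape 2; 7 GB remain.
Put 48 GB in tape 1; 2 GB remain.
Put 46 GB in tape 3; 28 GB remain.
Put 32 GB in tape 4; 45 GB remain.
5 tapes × 200 GB = 1000 GB; used 821 GB; unused 179 GB.

179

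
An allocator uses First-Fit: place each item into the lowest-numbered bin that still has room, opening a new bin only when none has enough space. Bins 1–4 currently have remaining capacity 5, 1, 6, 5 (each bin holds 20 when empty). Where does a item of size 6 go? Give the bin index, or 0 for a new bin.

3

Bins with room: bin 3 (6).
The first with room is bin 3.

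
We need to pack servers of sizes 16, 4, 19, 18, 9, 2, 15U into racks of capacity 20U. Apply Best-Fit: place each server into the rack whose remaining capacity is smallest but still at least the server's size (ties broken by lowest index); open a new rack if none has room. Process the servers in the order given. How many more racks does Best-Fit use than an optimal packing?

0

Best-Fit: [16,4] [19] [18,2] [9] [15] → 5 racks.
Total size 83U; any packing needs at least ⌈83/20⌉ = 5 racks.
So 5 is already optimal.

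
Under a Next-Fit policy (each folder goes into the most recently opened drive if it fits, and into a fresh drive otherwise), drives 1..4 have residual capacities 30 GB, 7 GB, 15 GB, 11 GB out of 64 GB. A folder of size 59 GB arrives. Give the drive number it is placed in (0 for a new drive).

Next-Fit only looks at drive 4, which has 11 GB free.
59 GB does not fit, so a new drive is opened.

0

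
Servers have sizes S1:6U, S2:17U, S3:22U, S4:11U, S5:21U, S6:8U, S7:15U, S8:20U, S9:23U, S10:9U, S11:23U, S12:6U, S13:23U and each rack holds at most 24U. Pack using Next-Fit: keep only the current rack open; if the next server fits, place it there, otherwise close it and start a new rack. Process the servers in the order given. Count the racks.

11 racks

Put S1 (6U) in rack 1; 18U remain.
Put S2 (17U) in rack 1; 1U remain.
Put S3 (22U) in rack 2; 2U remain.
Put S4 (11U) in rack 3; 13U remain.
Put S5 (21U) in rack 4; 3U remain.
Put S6 (8U) in rack 5; 16U remain.
Put S7 (15U) in rack 5; 1U remain.
Put S8 (20U) in rack 6; 4U remain.
Put S9 (23U) in rack 7; 1U remain.
Put S10 (9U) in rack 8; 15U remain.
Put S11 (23U) in rack 9; 1U remain.
Put S12 (6U) in rack 10; 18U remain.
Put S13 (23U) in rack 11; 1U remain.
Final racks: [6,17] [22] [11] [21] [8,15] [20] [23] [9] [23] [6] [23].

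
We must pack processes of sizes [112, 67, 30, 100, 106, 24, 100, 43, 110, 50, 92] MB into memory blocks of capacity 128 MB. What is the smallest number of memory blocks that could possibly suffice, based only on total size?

7

Total size = 112 + 67 + 30 + 100 + 106 + 24 + 100 + 43 + 110 + 50 + 92 = 834 MB.
⌈834 / 128⌉ = 7.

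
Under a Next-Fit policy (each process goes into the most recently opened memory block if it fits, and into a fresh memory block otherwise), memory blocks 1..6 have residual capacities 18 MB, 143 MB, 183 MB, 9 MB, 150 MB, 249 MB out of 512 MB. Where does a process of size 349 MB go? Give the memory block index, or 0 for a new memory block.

0

Next-Fit only looks at memory block 6, which has 249 MB free.
349 MB does not fit, so a new memory block is opened.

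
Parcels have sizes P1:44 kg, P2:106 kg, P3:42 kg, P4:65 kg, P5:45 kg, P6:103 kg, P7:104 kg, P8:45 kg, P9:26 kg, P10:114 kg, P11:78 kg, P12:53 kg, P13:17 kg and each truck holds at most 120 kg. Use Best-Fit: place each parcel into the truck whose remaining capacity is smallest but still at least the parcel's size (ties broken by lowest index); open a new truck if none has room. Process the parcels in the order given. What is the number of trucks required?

8 trucks

P1 (44 kg) → truck 1 (remaining 76 kg)
P2 (106 kg) → truck 2 (remaining 14 kg)
P3 (42 kg) → truck 1 (remaining 34 kg)
P4 (65 kg) → truck 3 (remaining 55 kg)
P5 (45 kg) → truck 3 (remaining 10 kg)
P6 (103 kg) → truck 4 (remaining 17 kg)
P7 (104 kg) → truck 5 (remaining 16 kg)
P8 (45 kg) → truck 6 (remaining 75 kg)
P9 (26 kg) → truck 1 (remaining 8 kg)
P10 (114 kg) → truck 7 (remaining 6 kg)
P11 (78 kg) → truck 8 (remaining 42 kg)
P12 (53 kg) → truck 6 (remaining 22 kg)
P13 (17 kg) → truck 4 (remaining 0 kg)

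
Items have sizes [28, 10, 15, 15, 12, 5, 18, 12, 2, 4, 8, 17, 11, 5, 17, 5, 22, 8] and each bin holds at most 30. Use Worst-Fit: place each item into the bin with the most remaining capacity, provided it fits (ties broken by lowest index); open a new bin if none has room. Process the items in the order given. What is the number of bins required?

28 → bin 1 (remaining 2)
10 → bin 2 (remaining 20)
15 → bin 2 (remaining 5)
15 → bin 3 (remaining 15)
12 → bin 3 (remaining 3)
5 → bin 2 (remaining 0)
18 → bin 4 (remaining 12)
12 → bin 4 (remaining 0)
2 → bin 3 (remaining 1)
4 → bin 5 (remaining 26)
8 → bin 5 (remaining 18)
17 → bin 5 (remaining 1)
11 → bin 6 (remaining 19)
5 → bin 6 (remaining 14)
17 → bin 7 (remaining 13)
5 → bin 6 (remaining 9)
22 → bin 8 (remaining 8)
8 → bin 7 (remaining 5)

8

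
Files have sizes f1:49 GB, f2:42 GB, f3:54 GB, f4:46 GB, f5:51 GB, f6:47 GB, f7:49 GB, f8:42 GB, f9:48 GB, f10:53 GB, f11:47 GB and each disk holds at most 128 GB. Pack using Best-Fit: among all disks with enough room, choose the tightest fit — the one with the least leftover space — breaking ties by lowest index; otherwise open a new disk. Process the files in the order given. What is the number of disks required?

6

f1 (49 GB) → disk 1 (remaining 79 GB)
f2 (42 GB) → disk 1 (remaining 37 GB)
f3 (54 GB) → disk 2 (remaining 74 GB)
f4 (46 GB) → disk 2 (remaining 28 GB)
f5 (51 GB) → disk 3 (remaining 77 GB)
f6 (47 GB) → disk 3 (remaining 30 GB)
f7 (49 GB) → disk 4 (remaining 79 GB)
f8 (42 GB) → disk 4 (remaining 37 GB)
f9 (48 GB) → disk 5 (remaining 80 GB)
f10 (53 GB) → disk 5 (remaining 27 GB)
f11 (47 GB) → disk 6 (remaining 81 GB)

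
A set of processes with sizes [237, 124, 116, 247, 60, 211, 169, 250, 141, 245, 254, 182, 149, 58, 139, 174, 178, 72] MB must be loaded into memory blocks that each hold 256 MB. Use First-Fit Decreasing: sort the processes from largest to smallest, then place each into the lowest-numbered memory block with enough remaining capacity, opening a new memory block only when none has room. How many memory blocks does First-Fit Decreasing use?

14

Sorted descending: 254, 250, 247, 245, 237, 211, 182, 178, 174, 169, 149, 141, 139, 124, 116, 72, 60, 58.
memory block 1: place 254 MB, 2 MB left
memory block 2: place 250 MB, 6 MB left
memory block 3: place 247 MB, 9 MB left
memory block 4: place 245 MB, 11 MB left
memory block 5: place 237 MB, 19 MB left
memory block 6: place 211 MB, 45 MB left
memory block 7: place 182 MB, 74 MB left
memory block 8: place 178 MB, 78 MB left
memory block 9: place 174 MB, 82 MB left
memory block 10: place 169 MB, 87 MB left
memory block 11: place 149 MB, 107 MB left
memory block 12: place 141 MB, 115 MB left
memory block 13: place 139 MB, 117 MB left
memory block 14: place 124 MB, 132 MB left
memory block 13: place 116 MB, 1 MB left
memory block 7: place 72 MB, 2 MB left
memory block 8: place 60 MB, 18 MB left
memory block 9: place 58 MB, 24 MB left
Final memory blocks: [254] [250] [247] [245] [237] [211] [182,72] [178,60] [174,58] [169] [149] [141] [139,116] [124].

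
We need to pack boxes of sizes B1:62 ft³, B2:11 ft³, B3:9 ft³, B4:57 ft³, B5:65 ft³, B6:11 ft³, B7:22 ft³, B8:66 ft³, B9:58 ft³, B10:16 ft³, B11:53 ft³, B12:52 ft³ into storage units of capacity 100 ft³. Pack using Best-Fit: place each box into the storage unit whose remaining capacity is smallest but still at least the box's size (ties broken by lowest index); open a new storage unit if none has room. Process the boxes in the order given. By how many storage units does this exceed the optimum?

0

Best-Fit: [62,11,9,11] [57] [65,22] [66,16] [58] [53] [52] → 7 storage units.
7 boxes exceed 50 ft³ (half the capacity), and no two of those can share a storage unit, so at least 7 storage units are needed.
So 7 is already optimal.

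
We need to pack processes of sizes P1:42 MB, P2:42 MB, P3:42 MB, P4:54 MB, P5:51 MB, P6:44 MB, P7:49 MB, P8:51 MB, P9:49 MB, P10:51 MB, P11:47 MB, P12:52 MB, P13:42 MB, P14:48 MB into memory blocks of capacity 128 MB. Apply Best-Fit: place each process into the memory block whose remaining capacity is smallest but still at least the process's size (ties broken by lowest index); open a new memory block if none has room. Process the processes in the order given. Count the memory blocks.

Put P1 (42 MB) in memory block 1; 86 MB remain.
Put P2 (42 MB) in memory block 1; 44 MB remain.
Put P3 (42 MB) in memory block 1; 2 MB remain.
Put P4 (54 MB) in memory block 2; 74 MB remain.
Put P5 (51 MB) in memory block 2; 23 MB remain.
Put P6 (44 MB) in memory block 3; 84 MB remain.
Put P7 (49 MB) in memory block 3; 35 MB remain.
Put P8 (51 MB) in memory block 4; 77 MB remain.
Put P9 (49 MB) in memory block 4; 28 MB remain.
Put P10 (51 MB) in memory block 5; 77 MB remain.
Put P11 (47 MB) in memory block 5; 30 MB remain.
Put P12 (52 MB) in memory block 6; 76 MB remain.
Put P13 (42 MB) in memory block 6; 34 MB remain.
Put P14 (48 MB) in memory block 7; 80 MB remain.

7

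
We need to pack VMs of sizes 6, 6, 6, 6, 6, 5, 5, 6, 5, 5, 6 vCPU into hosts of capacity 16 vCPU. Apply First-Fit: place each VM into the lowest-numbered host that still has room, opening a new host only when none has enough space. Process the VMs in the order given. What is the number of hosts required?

5

Put 6 vCPU in host 1; 10 vCPU remain.
Put 6 vCPU in host 1; 4 vCPU remain.
Put 6 vCPU in host 2; 10 vCPU remain.
Put 6 vCPU in host 2; 4 vCPU remain.
Put 6 vCPU in host 3; 10 vCPU remain.
Put 5 vCPU in host 3; 5 vCPU remain.
Put 5 vCPU in host 3; 0 vCPU remain.
Put 6 vCPU in host 4; 10 vCPU remain.
Put 5 vCPU in host 4; 5 vCPU remain.
Put 5 vCPU in host 4; 0 vCPU remain.
Put 6 vCPU in host 5; 10 vCPU remain.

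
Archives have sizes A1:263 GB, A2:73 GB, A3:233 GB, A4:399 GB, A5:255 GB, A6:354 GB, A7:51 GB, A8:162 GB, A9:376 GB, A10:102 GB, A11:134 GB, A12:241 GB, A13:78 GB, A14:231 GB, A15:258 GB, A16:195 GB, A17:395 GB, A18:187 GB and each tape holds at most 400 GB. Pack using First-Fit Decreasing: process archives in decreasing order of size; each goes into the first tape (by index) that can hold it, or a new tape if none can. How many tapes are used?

Sorted descending: 399, 395, 376, 354, 263, 258, 255, 241, 233, 231, 195, 187, 162, 134, 102, 78, 73, 51.
tape 1: place 399 GB, 1 GB left
tape 2: place 395 GB, 5 GB left
tape 3: place 376 GB, 24 GB left
tape 4: place 354 GB, 46 GB left
tape 5: place 263 GB, 137 GB left
tape 6: place 258 GB, 142 GB left
tape 7: place 255 GB, 145 GB left
tape 8: place 241 GB, 159 GB left
tape 9: place 233 GB, 167 GB left
tape 10: place 231 GB, 169 GB left
tape 11: place 195 GB, 205 GB left
tape 11: place 187 GB, 18 GB left
tape 9: place 162 GB, 5 GB left
tape 5: place 134 GB, 3 GB left
tape 6: place 102 GB, 40 GB left
tape 7: place 78 GB, 67 GB left
tape 8: place 73 GB, 86 GB left
tape 7: place 51 GB, 16 GB left

11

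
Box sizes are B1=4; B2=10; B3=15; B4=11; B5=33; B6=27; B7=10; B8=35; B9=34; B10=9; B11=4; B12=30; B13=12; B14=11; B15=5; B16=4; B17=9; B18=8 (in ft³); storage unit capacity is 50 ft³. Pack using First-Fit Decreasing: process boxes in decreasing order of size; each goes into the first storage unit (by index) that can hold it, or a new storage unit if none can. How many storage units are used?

Sorted descending: 35, 34, 33, 30, 27, 15, 12, 11, 11, 10, 10, 9, 9, 8, 5, 4, 4, 4.
35 ft³ → storage unit 1 (remaining 15 ft³)
34 ft³ → storage unit 2 (remaining 16 ft³)
33 ft³ → storage unit 3 (remaining 17 ft³)
30 ft³ → storage unit 4 (remaining 20 ft³)
27 ft³ → storage unit 5 (remaining 23 ft³)
15 ft³ → storage unit 1 (remaining 0 ft³)
12 ft³ → storage unit 2 (remaining 4 ft³)
11 ft³ → storage unit 3 (remaining 6 ft³)
11 ft³ → storage unit 4 (remaining 9 ft³)
10 ft³ → storage unit 5 (remaining 13 ft³)
10 ft³ → storage unit 5 (remaining 3 ft³)
9 ft³ → storage unit 4 (remaining 0 ft³)
9 ft³ → storage unit 6 (remaining 41 ft³)
8 ft³ → storage unit 6 (remaining 33 ft³)
5 ft³ → storage unit 3 (remaining 1 ft³)
4 ft³ → storage unit 2 (remaining 0 ft³)
4 ft³ → storage unit 6 (remaining 29 ft³)
4 ft³ → storage unit 6 (remaining 25 ft³)
Final storage units: [35,15] [34,12,4] [33,11,5] [30,11,9] [27,10,10] [9,8,4,4].

6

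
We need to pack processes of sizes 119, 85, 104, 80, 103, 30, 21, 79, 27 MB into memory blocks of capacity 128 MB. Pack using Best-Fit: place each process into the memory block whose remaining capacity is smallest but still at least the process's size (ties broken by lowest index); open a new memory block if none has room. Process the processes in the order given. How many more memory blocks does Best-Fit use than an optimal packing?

Best-Fit: [119] [85,30] [104,21] [80,27] [103] [79] → 6 memory blocks.
Total size 648 MB; any packing needs at least ⌈648/128⌉ = 6 memory blocks.
So 6 is already optimal.

0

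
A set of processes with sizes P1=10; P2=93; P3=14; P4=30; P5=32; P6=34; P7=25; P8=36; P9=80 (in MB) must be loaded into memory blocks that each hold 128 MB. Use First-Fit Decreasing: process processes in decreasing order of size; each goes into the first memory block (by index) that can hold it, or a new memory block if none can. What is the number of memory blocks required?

3

Sorted descending: 93, 80, 36, 34, 32, 30, 25, 14, 10.
Put 93 MB in memory block 1; 35 MB remain.
Put 80 MB in memory block 2; 48 MB remain.
Put 36 MB in memory block 2; 12 MB remain.
Put 34 MB in memory block 1; 1 MB remain.
Put 32 MB in memory block 3; 96 MB remain.
Put 30 MB in memory block 3; 66 MB remain.
Put 25 MB in memory block 3; 41 MB remain.
Put 14 MB in memory block 3; 27 MB remain.
Put 10 MB in memory block 2; 2 MB remain.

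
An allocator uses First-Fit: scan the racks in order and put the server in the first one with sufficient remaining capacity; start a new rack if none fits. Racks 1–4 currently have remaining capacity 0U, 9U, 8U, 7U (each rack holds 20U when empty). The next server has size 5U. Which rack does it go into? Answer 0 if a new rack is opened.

Racks with room: rack 2 (9U), rack 3 (8U), rack 4 (7U).
The first with room is rack 2.

2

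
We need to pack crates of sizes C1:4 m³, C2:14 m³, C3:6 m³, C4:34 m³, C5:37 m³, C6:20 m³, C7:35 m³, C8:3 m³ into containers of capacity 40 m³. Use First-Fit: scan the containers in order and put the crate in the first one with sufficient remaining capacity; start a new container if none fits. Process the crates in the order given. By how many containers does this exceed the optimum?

1

First-Fit: [4,14,6,3] [34] [37] [20] [35] → 5 containers.
Total size 153 m³; any packing needs at least ⌈153/40⌉ = 4 containers.
An optimal packing achieves that bound: [37,3] [35,4] [34,6] [20,14] → 4 containers.
Excess: 5 − 4 = 1.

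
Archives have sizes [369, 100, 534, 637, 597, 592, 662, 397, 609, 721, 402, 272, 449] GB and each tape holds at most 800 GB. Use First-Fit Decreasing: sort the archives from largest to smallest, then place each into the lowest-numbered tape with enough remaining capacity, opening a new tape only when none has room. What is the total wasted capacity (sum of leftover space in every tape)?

1659

Sorted descending: 721, 662, 637, 609, 597, 592, 534, 449, 402, 397, 369, 272, 100.
tape 1: place 721 GB, 79 GB left
tape 2: place 662 GB, 138 GB left
tape 3: place 637 GB, 163 GB left
tape 4: place 609 GB, 191 GB left
tape 5: place 597 GB, 203 GB left
tape 6: place 592 GB, 208 GB left
tape 7: place 534 GB, 266 GB left
tape 8: place 449 GB, 351 GB left
tape 9: place 402 GB, 398 GB left
tape 9: place 397 GB, 1 GB left
tape 10: place 369 GB, 431 GB left
tape 8: place 272 GB, 79 GB left
tape 2: place 100 GB, 38 GB left
10 tapes × 800 GB = 8000 GB; used 6341 GB; unused 1659 GB.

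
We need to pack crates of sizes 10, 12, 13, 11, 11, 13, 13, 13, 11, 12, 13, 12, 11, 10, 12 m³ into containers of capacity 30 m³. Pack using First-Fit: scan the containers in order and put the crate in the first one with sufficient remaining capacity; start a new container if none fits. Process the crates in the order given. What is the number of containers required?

8 containers

10 m³ → container 1 (remaining 20 m³)
12 m³ → container 1 (remaining 8 m³)
13 m³ → container 2 (remaining 17 m³)
11 m³ → container 2 (remaining 6 m³)
11 m³ → container 3 (remaining 19 m³)
13 m³ → container 3 (remaining 6 m³)
13 m³ → container 4 (remaining 17 m³)
13 m³ → container 4 (remaining 4 m³)
11 m³ → container 5 (remaining 19 m³)
12 m³ → container 5 (remaining 7 m³)
13 m³ → container 6 (remaining 17 m³)
12 m³ → container 6 (remaining 5 m³)
11 m³ → container 7 (remaining 19 m³)
10 m³ → container 7 (remaining 9 m³)
12 m³ → container 8 (remaining 18 m³)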